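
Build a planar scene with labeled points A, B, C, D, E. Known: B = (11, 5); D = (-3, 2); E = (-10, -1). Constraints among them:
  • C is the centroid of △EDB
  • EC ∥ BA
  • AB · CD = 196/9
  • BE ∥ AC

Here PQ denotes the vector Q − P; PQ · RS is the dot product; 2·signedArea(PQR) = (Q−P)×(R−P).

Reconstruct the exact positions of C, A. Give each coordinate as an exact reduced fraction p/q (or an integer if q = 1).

1. C_x = -2/3  [C is the centroid of △EDB]
2. C_y = 2  [C is the centroid of △EDB]
   → C = (-2/3, 2)
3. A_x = 61/3  [BE ∥ AC ∩ EC ∥ BA]
4. A_y = 8  [BE ∥ AC ∩ EC ∥ BA]
   → A = (61/3, 8)

A = (61/3, 8)
C = (-2/3, 2)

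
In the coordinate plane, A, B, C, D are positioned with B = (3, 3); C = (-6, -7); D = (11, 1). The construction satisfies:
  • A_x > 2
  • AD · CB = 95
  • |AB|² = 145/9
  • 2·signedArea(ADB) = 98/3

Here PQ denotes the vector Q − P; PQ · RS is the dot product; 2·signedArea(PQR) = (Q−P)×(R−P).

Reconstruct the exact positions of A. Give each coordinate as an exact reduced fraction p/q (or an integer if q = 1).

1. A_x = 8/3  [2·signedArea(ADB) = 98/3 ∩ AD · CB = 95]
2. A_y = -1  [2·signedArea(ADB) = 98/3 ∩ AD · CB = 95]
   → A = (8/3, -1)

A = (8/3, -1)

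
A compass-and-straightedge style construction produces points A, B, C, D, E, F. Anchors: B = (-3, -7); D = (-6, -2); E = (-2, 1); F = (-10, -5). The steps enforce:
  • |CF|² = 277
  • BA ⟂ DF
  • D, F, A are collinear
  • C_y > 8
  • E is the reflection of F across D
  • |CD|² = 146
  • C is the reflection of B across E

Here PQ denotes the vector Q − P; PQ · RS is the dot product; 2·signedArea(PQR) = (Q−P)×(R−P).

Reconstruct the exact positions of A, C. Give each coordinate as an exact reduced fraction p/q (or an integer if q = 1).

1. A_x = -162/25  [D, F, A are collinear ∩ BA ⟂ DF]
2. A_y = -59/25  [D, F, A are collinear ∩ BA ⟂ DF]
   → A = (-162/25, -59/25)
3. C_x = -1  [C is the reflection of B across E]
4. C_y = 9  [C is the reflection of B across E]
   → C = (-1, 9)

A = (-162/25, -59/25)
C = (-1, 9)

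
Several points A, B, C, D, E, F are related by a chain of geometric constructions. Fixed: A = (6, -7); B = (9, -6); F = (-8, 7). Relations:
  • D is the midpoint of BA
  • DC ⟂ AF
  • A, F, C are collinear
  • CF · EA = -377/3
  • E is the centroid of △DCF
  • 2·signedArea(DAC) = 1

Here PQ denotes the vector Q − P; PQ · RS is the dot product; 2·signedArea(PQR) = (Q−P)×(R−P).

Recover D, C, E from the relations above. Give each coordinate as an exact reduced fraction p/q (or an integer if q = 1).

1. D_x = 15/2  [D is the midpoint of BA]
2. D_y = -13/2  [D is the midpoint of BA]
   → D = (15/2, -13/2)
3. C_x = 13/2  [A, F, C are collinear ∩ DC ⟂ AF]
4. C_y = -15/2  [A, F, C are collinear ∩ DC ⟂ AF]
   → C = (13/2, -15/2)
5. E_x = 2  [E is the centroid of △DCF]
6. E_y = -7/3  [E is the centroid of △DCF]
   → E = (2, -7/3)

C = (13/2, -15/2)
D = (15/2, -13/2)
E = (2, -7/3)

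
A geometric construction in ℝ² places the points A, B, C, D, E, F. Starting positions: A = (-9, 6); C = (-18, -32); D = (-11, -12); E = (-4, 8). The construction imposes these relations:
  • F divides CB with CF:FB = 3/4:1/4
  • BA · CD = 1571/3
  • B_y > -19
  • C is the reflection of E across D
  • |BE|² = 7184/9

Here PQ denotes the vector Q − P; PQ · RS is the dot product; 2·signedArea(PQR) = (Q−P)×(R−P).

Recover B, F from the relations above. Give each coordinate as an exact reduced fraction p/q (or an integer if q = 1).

B = (-40/3, -56/3)
F = (-29/2, -22)

1. B_x = -40/3  [line -7·x + -20·y + -1400/3 = 0 ∩ |BE|² = 7184/9]
2. B_y = -56/3  [line -7·x + -20·y + -1400/3 = 0 ∩ |BE|² = 7184/9]
   → B = (-40/3, -56/3)
3. F_x = -29/2  [F divides CB with CF:FB = 3/4:1/4]
4. F_y = -22  [F divides CB with CF:FB = 3/4:1/4]
   → F = (-29/2, -22)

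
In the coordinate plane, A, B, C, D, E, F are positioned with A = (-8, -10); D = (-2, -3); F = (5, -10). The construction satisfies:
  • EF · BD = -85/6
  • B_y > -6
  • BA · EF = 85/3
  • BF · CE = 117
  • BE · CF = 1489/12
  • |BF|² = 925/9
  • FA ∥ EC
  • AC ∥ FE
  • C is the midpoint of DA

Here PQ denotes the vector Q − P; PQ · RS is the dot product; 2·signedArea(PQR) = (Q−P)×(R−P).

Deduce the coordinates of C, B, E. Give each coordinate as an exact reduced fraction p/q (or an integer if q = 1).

1. C_x = -5  [C is the midpoint of DA]
2. C_y = -13/2  [C is the midpoint of DA]
   → C = (-5, -13/2)
3. E_x = 8  [FA ∥ EC ∩ AC ∥ FE]
4. E_y = -13/2  [FA ∥ EC ∩ AC ∥ FE]
   → E = (8, -13/2)
5. B_x = -4  [BF · CE = 117 ∩ BE · CF = 1489/12]
6. B_y = -16/3  [BF · CE = 117 ∩ BE · CF = 1489/12]
   → B = (-4, -16/3)

B = (-4, -16/3)
C = (-5, -13/2)
E = (8, -13/2)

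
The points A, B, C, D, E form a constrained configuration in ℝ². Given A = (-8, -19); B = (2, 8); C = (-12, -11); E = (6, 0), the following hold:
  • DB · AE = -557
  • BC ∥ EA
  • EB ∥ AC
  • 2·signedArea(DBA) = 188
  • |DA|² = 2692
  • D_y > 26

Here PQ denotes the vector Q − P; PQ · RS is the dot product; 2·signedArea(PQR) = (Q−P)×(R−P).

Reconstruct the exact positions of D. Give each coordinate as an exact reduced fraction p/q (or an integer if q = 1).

1. D_x = 16  [2·signedArea(DBA) = 188 ∩ DB · AE = -557]
2. D_y = 27  [2·signedArea(DBA) = 188 ∩ DB · AE = -557]
   → D = (16, 27)

D = (16, 27)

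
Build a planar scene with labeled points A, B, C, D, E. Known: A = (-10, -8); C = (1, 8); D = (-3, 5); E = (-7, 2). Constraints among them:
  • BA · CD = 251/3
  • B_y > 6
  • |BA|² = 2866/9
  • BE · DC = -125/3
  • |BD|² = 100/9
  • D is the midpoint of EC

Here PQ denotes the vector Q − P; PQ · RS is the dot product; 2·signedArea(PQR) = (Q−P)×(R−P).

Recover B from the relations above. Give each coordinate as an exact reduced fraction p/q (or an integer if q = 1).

B = (-1/3, 7)

1. B_x = -1/3  [line 4·x + 3·y + -59/3 = 0 ∩ |BA|² = 2866/9]
2. B_y = 7  [line 4·x + 3·y + -59/3 = 0 ∩ |BA|² = 2866/9]
   → B = (-1/3, 7)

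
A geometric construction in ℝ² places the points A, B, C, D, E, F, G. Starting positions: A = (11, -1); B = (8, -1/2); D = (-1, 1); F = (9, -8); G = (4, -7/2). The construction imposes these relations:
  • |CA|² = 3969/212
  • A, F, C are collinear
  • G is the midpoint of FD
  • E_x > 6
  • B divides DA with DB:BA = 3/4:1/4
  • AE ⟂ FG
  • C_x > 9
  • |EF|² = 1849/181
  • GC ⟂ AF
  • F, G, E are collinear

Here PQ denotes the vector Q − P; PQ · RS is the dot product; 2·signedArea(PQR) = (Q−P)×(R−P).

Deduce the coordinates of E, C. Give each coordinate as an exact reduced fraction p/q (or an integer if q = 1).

C = (520/53, -547/106)
E = (1199/181, -1061/181)

1. E_x = 1199/181  [F, G, E are collinear ∩ AE ⟂ FG]
2. E_y = -1061/181  [F, G, E are collinear ∩ AE ⟂ FG]
   → E = (1199/181, -1061/181)
3. C_x = 520/53  [A, F, C are collinear ∩ GC ⟂ AF]
4. C_y = -547/106  [A, F, C are collinear ∩ GC ⟂ AF]
   → C = (520/53, -547/106)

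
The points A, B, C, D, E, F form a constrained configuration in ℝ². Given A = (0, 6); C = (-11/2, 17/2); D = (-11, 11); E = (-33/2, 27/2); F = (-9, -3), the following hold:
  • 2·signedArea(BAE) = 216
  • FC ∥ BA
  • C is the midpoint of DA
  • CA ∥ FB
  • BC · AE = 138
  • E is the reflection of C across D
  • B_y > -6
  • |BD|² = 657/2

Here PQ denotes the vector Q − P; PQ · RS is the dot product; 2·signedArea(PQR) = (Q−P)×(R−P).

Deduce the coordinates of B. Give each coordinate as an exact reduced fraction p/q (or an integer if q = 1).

B = (-7/2, -11/2)

1. B_x = -7/2  [FC ∥ BA ∩ CA ∥ FB]
2. B_y = -11/2  [FC ∥ BA ∩ CA ∥ FB]
   → B = (-7/2, -11/2)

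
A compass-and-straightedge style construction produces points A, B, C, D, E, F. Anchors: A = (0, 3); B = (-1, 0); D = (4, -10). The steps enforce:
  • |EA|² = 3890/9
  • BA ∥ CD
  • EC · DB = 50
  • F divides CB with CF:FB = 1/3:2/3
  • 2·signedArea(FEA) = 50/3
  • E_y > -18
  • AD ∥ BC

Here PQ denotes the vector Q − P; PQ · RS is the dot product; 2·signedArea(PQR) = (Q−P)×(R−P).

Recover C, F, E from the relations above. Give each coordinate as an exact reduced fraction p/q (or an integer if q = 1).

C = (3, -13)
E = (13/3, -52/3)
F = (5/3, -26/3)

1. C_x = 3  [BA ∥ CD ∩ AD ∥ BC]
2. C_y = -13  [BA ∥ CD ∩ AD ∥ BC]
   → C = (3, -13)
3. F_x = 5/3  [F divides CB with CF:FB = 1/3:2/3]
4. F_y = -26/3  [F divides CB with CF:FB = 1/3:2/3]
   → F = (5/3, -26/3)
5. E_x = 13/3  [EC · DB = 50 ∩ 2·signedArea(FEA) = 50/3]
6. E_y = -52/3  [EC · DB = 50 ∩ 2·signedArea(FEA) = 50/3]
   → E = (13/3, -52/3)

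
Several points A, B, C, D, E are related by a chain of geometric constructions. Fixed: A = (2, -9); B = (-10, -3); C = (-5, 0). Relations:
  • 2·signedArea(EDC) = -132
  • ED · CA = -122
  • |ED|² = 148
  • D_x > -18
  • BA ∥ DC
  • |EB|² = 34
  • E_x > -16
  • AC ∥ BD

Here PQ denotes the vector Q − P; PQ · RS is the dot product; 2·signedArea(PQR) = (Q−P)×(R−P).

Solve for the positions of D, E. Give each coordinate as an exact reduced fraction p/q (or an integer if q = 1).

1. D_x = -17  [BA ∥ DC ∩ AC ∥ BD]
2. D_y = 6  [BA ∥ DC ∩ AC ∥ BD]
   → D = (-17, 6)
3. E_x = -15  [ED · CA = -122 ∩ 2·signedArea(EDC) = -132]
4. E_y = -6  [ED · CA = -122 ∩ 2·signedArea(EDC) = -132]
   → E = (-15, -6)

D = (-17, 6)
E = (-15, -6)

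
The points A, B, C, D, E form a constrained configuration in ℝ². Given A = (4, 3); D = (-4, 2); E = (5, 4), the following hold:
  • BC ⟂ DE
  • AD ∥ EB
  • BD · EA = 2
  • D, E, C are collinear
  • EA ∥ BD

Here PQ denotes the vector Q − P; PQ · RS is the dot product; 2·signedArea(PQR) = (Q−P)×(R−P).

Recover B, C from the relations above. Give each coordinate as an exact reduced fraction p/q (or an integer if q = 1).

B = (-3, 3)
C = (-241/85, 192/85)

1. B_x = -3  [EA ∥ BD ∩ AD ∥ EB]
2. B_y = 3  [EA ∥ BD ∩ AD ∥ EB]
   → B = (-3, 3)
3. C_x = -241/85  [D, E, C are collinear ∩ BC ⟂ DE]
4. C_y = 192/85  [D, E, C are collinear ∩ BC ⟂ DE]
   → C = (-241/85, 192/85)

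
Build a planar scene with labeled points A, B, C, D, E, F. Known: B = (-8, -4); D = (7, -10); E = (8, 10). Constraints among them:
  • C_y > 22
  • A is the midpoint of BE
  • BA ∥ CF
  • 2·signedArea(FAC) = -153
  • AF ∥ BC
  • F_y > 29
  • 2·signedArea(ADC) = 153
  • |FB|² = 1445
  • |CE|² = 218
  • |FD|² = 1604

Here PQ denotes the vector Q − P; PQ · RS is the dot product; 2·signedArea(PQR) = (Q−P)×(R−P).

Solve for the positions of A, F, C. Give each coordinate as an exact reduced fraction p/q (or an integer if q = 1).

A = (0, 3)
C = (1, 23)
F = (9, 30)

1. A_x = 0  [A is the midpoint of BE]
2. A_y = 3  [A is the midpoint of BE]
   → A = (0, 3)
3. C_x = 1  [line 13·x + 7·y + -174 = 0 ∩ |CE|² = 218]
4. C_y = 23  [line 13·x + 7·y + -174 = 0 ∩ |CE|² = 218]
   → C = (1, 23)
5. F_x = 9  [2·signedArea(FAC) = -153 ∩ BA ∥ CF]
6. F_y = 30  [2·signedArea(FAC) = -153 ∩ BA ∥ CF]
   → F = (9, 30)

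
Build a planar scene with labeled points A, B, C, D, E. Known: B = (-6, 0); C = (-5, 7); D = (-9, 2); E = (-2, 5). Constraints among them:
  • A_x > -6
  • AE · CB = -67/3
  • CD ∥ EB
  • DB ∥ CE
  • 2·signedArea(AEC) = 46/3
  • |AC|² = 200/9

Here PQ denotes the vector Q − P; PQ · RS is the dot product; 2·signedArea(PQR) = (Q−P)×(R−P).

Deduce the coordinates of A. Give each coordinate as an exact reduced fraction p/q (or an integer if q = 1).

1. A_x = -17/3  [2·signedArea(AEC) = 46/3 ∩ AE · CB = -67/3]
2. A_y = 7/3  [2·signedArea(AEC) = 46/3 ∩ AE · CB = -67/3]
   → A = (-17/3, 7/3)

A = (-17/3, 7/3)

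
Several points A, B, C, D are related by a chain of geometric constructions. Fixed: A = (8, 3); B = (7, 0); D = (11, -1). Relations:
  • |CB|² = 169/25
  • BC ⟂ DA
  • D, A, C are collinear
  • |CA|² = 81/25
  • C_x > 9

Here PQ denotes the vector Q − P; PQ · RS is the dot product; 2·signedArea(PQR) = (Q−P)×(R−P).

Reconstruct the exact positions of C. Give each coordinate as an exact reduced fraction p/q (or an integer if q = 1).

C = (227/25, 39/25)

1. C_x = 227/25  [D, A, C are collinear ∩ BC ⟂ DA]
2. C_y = 39/25  [D, A, C are collinear ∩ BC ⟂ DA]
   → C = (227/25, 39/25)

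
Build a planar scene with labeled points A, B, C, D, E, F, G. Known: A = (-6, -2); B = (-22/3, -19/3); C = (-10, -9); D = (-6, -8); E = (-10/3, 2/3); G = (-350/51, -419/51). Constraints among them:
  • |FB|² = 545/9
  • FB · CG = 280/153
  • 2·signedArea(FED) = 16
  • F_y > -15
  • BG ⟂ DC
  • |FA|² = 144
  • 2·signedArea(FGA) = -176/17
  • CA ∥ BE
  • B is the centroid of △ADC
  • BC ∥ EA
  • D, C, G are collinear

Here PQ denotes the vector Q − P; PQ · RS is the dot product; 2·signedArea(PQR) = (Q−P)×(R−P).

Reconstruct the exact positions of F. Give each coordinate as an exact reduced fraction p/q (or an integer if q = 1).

1. F_x = -6  [FB · CG = 280/153 ∩ 2·signedArea(FED) = 16]
2. F_y = -14  [FB · CG = 280/153 ∩ 2·signedArea(FED) = 16]
   → F = (-6, -14)

F = (-6, -14)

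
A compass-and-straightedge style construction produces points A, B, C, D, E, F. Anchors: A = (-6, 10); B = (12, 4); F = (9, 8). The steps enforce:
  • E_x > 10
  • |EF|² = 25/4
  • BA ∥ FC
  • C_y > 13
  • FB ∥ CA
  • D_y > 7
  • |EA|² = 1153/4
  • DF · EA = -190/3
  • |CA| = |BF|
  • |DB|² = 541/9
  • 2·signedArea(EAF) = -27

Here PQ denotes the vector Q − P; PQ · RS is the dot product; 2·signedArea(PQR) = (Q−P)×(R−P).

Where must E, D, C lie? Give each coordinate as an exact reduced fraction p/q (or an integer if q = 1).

C = (-9, 14)
D = (5, 22/3)
E = (21/2, 6)

1. E_x = 21/2  [line 2·x + 15·y + -111 = 0 ∩ |EF|² = 25/4]
2. E_y = 6  [line 2·x + 15·y + -111 = 0 ∩ |EF|² = 25/4]
   → E = (21/2, 6)
3. D_x = 5  [line 33/2·x + -4·y + -319/6 = 0 ∩ |DB|² = 541/9]
4. D_y = 22/3  [line 33/2·x + -4·y + -319/6 = 0 ∩ |DB|² = 541/9]
   → D = (5, 22/3)
5. C_x = -9  [FB ∥ CA ∩ BA ∥ FC]
6. C_y = 14  [FB ∥ CA ∩ BA ∥ FC]
   → C = (-9, 14)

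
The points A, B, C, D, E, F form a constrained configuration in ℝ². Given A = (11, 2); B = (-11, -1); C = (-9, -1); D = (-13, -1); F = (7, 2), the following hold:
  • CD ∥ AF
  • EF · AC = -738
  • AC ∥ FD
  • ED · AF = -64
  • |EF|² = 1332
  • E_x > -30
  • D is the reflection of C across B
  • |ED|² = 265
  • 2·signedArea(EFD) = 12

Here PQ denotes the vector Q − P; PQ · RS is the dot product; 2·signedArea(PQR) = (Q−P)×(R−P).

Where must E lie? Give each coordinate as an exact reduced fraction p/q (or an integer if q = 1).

1. E_x = -29  [EF · AC = -738 ∩ ED · AF = -64]
2. E_y = -4  [EF · AC = -738 ∩ ED · AF = -64]
   → E = (-29, -4)

E = (-29, -4)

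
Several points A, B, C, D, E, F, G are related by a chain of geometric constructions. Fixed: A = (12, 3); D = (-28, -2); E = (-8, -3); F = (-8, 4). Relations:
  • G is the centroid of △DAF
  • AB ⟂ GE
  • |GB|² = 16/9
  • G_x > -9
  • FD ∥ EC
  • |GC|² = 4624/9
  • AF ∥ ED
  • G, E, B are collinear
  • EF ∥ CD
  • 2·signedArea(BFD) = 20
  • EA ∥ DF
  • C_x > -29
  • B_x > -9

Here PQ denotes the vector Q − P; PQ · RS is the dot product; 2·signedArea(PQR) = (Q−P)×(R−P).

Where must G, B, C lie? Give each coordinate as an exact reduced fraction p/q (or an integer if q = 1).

1. G_x = -8  [G is the centroid of △DAF]
2. G_y = 5/3  [G is the centroid of △DAF]
   → G = (-8, 5/3)
3. B_x = -8  [G, E, B are collinear ∩ AB ⟂ GE]
4. B_y = 3  [G, E, B are collinear ∩ AB ⟂ GE]
   → B = (-8, 3)
5. C_x = -28  [EF ∥ CD ∩ FD ∥ EC]
6. C_y = -9  [EF ∥ CD ∩ FD ∥ EC]
   → C = (-28, -9)

B = (-8, 3)
C = (-28, -9)
G = (-8, 5/3)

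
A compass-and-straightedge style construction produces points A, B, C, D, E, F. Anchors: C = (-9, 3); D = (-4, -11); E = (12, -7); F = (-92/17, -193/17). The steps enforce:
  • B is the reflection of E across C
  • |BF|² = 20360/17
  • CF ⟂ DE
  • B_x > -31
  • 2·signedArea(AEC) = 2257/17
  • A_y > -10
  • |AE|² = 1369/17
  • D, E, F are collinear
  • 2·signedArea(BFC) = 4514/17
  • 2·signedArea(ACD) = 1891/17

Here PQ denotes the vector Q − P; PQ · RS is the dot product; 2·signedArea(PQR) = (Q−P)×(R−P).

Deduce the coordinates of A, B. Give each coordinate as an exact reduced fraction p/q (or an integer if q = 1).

1. A_x = 56/17  [2·signedArea(AEC) = 2257/17 ∩ 2·signedArea(ACD) = 1891/17]
2. A_y = -156/17  [2·signedArea(AEC) = 2257/17 ∩ 2·signedArea(ACD) = 1891/17]
   → A = (56/17, -156/17)
3. B_x = -30  [B is the reflection of E across C]
4. B_y = 13  [B is the reflection of E across C]
   → B = (-30, 13)

A = (56/17, -156/17)
B = (-30, 13)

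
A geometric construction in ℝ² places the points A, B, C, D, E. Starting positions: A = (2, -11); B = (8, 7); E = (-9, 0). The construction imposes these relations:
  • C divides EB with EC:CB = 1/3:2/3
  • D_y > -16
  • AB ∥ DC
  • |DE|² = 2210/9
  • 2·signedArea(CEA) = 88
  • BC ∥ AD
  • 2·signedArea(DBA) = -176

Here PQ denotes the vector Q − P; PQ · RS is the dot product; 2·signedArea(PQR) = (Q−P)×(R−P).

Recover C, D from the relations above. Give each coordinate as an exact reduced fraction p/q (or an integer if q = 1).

1. C_x = -10/3  [C divides EB with EC:CB = 1/3:2/3]
2. C_y = 7/3  [C divides EB with EC:CB = 1/3:2/3]
   → C = (-10/3, 7/3)
3. D_x = -28/3  [AB ∥ DC ∩ BC ∥ AD]
4. D_y = -47/3  [AB ∥ DC ∩ BC ∥ AD]
   → D = (-28/3, -47/3)

C = (-10/3, 7/3)
D = (-28/3, -47/3)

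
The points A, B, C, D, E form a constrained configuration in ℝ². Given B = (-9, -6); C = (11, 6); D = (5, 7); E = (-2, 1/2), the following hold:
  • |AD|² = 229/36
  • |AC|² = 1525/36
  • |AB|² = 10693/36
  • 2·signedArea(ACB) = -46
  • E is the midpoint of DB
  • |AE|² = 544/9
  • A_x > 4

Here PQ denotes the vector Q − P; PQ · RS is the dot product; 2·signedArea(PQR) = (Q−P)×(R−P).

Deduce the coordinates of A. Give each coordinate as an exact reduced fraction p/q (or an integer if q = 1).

A = (14/3, 9/2)

1. A_x = 14/3  [line 12·x + -20·y + 34 = 0 ∩ |AB|² = 10693/36]
2. A_y = 9/2  [line 12·x + -20·y + 34 = 0 ∩ |AB|² = 10693/36]
   → A = (14/3, 9/2)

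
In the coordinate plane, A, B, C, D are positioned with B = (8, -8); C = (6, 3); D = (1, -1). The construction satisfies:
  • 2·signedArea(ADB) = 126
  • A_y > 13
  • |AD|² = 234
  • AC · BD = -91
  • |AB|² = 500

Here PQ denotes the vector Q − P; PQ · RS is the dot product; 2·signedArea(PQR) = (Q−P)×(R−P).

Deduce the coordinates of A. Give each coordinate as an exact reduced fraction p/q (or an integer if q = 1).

1. A_x = 4  [AC · BD = -91 ∩ 2·signedArea(ADB) = 126]
2. A_y = 14  [AC · BD = -91 ∩ 2·signedArea(ADB) = 126]
   → A = (4, 14)

A = (4, 14)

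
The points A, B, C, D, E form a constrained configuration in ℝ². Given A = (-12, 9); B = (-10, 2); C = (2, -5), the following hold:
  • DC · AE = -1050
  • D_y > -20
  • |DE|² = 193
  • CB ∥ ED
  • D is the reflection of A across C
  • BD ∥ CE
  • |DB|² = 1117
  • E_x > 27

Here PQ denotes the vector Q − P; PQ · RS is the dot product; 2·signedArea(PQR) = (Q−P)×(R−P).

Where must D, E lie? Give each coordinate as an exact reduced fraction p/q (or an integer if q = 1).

1. D_x = 16  [D is the reflection of A across C]
2. D_y = -19  [D is the reflection of A across C]
   → D = (16, -19)
3. E_x = 28  [CB ∥ ED ∩ BD ∥ CE]
4. E_y = -26  [CB ∥ ED ∩ BD ∥ CE]
   → E = (28, -26)

D = (16, -19)
E = (28, -26)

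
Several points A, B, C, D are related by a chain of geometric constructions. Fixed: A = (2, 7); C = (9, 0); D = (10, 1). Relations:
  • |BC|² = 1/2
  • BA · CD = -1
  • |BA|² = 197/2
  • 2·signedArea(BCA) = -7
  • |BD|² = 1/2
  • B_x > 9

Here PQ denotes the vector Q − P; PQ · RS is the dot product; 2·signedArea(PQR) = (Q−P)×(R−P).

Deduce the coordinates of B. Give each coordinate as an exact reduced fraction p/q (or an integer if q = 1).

B = (19/2, 1/2)

1. B_x = 19/2  [line -7·x + -7·y + 70 = 0 ∩ |BC|² = 1/2]
2. B_y = 1/2  [line -7·x + -7·y + 70 = 0 ∩ |BC|² = 1/2]
   → B = (19/2, 1/2)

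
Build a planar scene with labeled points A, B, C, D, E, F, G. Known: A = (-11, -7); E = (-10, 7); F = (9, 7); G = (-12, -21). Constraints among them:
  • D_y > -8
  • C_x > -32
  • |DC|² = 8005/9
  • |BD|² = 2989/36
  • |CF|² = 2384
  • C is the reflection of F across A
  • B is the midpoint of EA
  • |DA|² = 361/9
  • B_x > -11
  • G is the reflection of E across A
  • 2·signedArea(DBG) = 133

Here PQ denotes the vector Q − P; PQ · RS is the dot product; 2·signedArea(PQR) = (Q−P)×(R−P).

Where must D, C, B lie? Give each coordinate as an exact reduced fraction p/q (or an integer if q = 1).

1. C_x = -31  [C is the reflection of F across A]
2. C_y = -21  [C is the reflection of F across A]
   → C = (-31, -21)
3. B_x = -21/2  [B is the midpoint of EA]
4. B_y = 0  [B is the midpoint of EA]
   → B = (-21/2, 0)
5. D_x = -14/3  [line 21·x + -3/2·y + 175/2 = 0 ∩ |DC|² = 8005/9]
6. D_y = -7  [line 21·x + -3/2·y + 175/2 = 0 ∩ |DC|² = 8005/9]
   → D = (-14/3, -7)

B = (-21/2, 0)
C = (-31, -21)
D = (-14/3, -7)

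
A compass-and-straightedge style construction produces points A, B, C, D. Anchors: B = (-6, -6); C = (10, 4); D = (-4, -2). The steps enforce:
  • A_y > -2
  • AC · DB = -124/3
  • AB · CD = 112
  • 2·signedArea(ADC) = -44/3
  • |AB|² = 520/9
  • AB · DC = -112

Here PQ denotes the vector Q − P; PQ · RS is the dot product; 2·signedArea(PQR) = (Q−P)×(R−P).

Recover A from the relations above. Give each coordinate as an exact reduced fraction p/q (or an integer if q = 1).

1. A_x = 0  [2·signedArea(ADC) = -44/3 ∩ AC · DB = -124/3]
2. A_y = -4/3  [2·signedArea(ADC) = -44/3 ∩ AC · DB = -124/3]
   → A = (0, -4/3)

A = (0, -4/3)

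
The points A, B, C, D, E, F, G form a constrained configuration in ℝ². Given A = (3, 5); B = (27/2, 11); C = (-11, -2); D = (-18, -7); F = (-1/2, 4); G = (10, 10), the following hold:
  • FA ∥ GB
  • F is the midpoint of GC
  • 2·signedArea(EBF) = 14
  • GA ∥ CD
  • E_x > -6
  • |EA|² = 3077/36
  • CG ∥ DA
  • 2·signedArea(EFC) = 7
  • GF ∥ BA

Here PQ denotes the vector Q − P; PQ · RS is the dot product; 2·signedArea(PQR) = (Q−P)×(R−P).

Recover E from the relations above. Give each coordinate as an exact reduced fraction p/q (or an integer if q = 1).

1. E_x = -31/6  [2·signedArea(EBF) = 14 ∩ 2·signedArea(EFC) = 7]
2. E_y = 2/3  [2·signedArea(EBF) = 14 ∩ 2·signedArea(EFC) = 7]
   → E = (-31/6, 2/3)

E = (-31/6, 2/3)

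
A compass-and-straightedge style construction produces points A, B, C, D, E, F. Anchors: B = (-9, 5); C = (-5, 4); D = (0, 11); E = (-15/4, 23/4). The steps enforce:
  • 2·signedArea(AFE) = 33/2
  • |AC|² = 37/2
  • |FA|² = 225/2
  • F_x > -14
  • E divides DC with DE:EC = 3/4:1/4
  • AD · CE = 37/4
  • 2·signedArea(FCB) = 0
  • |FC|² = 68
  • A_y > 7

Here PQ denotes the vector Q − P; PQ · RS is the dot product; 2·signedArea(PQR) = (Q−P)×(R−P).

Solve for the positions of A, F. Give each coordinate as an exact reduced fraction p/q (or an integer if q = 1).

A = (-5/2, 15/2)
F = (-13, 6)

1. A_x = -5/2  [line -5/4·x + -7/4·y + 10 = 0 ∩ |AC|² = 37/2]
2. A_y = 15/2  [line -5/4·x + -7/4·y + 10 = 0 ∩ |AC|² = 37/2]
   → A = (-5/2, 15/2)
3. F_x = -13  [2·signedArea(FCB) = 0 ∩ 2·signedArea(AFE) = 33/2]
4. F_y = 6  [2·signedArea(FCB) = 0 ∩ 2·signedArea(AFE) = 33/2]
   → F = (-13, 6)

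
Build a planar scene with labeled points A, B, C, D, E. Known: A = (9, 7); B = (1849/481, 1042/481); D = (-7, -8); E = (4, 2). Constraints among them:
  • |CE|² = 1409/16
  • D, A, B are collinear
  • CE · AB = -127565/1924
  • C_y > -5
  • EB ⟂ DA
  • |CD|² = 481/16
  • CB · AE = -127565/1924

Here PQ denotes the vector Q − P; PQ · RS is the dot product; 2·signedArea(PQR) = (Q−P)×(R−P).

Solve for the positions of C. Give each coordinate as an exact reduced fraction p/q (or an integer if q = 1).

C = (-3, -17/4)

1. C_x = -3  [CE · AB = -127565/1924 ∩ CB · AE = -127565/1924]
2. C_y = -17/4  [CE · AB = -127565/1924 ∩ CB · AE = -127565/1924]
   → C = (-3, -17/4)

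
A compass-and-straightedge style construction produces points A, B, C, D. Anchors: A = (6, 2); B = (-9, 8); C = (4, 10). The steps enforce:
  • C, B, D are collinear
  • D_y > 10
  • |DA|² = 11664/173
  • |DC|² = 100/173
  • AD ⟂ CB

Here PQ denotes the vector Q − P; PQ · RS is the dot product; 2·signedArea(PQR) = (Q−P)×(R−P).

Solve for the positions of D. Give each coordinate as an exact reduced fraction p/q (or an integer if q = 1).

D = (822/173, 1750/173)

1. D_x = 822/173  [C, B, D are collinear ∩ AD ⟂ CB]
2. D_y = 1750/173  [C, B, D are collinear ∩ AD ⟂ CB]
   → D = (822/173, 1750/173)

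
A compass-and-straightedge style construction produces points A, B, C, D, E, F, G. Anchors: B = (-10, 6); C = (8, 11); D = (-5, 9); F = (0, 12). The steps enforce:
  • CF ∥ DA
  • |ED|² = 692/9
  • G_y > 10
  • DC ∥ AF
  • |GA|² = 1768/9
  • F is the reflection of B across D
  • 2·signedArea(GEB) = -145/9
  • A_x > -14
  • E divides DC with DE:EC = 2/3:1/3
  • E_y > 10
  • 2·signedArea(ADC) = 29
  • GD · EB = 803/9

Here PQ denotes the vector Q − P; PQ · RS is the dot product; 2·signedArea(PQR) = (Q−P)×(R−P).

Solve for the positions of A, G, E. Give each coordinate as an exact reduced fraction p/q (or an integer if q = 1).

1. A_x = -13  [DC ∥ AF ∩ CF ∥ DA]
2. A_y = 10  [DC ∥ AF ∩ CF ∥ DA]
   → A = (-13, 10)
3. E_x = 11/3  [E divides DC with DE:EC = 2/3:1/3]
4. E_y = 31/3  [E divides DC with DE:EC = 2/3:1/3]
   → E = (11/3, 31/3)
5. G_x = 1  [2·signedArea(GEB) = -145/9 ∩ GD · EB = 803/9]
6. G_y = 32/3  [2·signedArea(GEB) = -145/9 ∩ GD · EB = 803/9]
   → G = (1, 32/3)

A = (-13, 10)
E = (11/3, 31/3)
G = (1, 32/3)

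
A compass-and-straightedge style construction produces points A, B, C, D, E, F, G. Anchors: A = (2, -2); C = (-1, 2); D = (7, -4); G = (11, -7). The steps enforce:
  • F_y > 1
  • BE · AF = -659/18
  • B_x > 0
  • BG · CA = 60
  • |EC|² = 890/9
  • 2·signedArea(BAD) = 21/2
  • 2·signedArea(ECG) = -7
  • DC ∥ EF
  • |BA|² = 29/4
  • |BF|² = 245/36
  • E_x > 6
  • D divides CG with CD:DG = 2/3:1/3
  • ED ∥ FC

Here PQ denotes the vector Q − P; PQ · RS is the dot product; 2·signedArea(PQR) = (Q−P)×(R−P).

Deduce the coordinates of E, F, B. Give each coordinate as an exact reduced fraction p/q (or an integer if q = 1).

1. E_x = 20/3  [line 9·x + 12·y + -8 = 0 ∩ |EC|² = 890/9]
2. E_y = -13/3  [line 9·x + 12·y + -8 = 0 ∩ |EC|² = 890/9]
   → E = (20/3, -13/3)
3. F_x = -4/3  [ED ∥ FC ∩ DC ∥ EF]
4. F_y = 5/3  [ED ∥ FC ∩ DC ∥ EF]
   → F = (-4/3, 5/3)
5. B_x = 1  [BE · AF = -659/18 ∩ 2·signedArea(BAD) = 21/2]
6. B_y = 1/2  [BE · AF = -659/18 ∩ 2·signedArea(BAD) = 21/2]
   → B = (1, 1/2)

B = (1, 1/2)
E = (20/3, -13/3)
F = (-4/3, 5/3)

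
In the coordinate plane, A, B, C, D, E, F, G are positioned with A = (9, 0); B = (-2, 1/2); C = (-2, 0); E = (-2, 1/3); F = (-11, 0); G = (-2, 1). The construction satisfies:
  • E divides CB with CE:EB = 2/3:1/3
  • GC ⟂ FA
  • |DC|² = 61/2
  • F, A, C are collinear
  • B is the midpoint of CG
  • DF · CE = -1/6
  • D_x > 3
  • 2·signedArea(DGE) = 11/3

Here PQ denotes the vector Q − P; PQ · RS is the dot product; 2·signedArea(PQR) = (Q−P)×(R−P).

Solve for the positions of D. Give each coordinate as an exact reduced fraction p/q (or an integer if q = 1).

1. D_x = 7/2  [2·signedArea(DGE) = 11/3 ∩ DF · CE = -1/6]
2. D_y = 1/2  [2·signedArea(DGE) = 11/3 ∩ DF · CE = -1/6]
   → D = (7/2, 1/2)

D = (7/2, 1/2)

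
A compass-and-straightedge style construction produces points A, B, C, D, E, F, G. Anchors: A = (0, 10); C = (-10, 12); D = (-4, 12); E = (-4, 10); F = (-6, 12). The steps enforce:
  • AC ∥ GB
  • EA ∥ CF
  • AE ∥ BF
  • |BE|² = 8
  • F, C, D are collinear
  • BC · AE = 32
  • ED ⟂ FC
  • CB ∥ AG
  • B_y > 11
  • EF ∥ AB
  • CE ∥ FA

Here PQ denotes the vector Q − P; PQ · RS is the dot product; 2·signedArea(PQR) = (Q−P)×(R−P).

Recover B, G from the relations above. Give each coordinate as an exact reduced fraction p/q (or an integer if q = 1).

1. B_x = -2  [AE ∥ BF ∩ EF ∥ AB]
2. B_y = 12  [AE ∥ BF ∩ EF ∥ AB]
   → B = (-2, 12)
3. G_x = 8  [AC ∥ GB ∩ CB ∥ AG]
4. G_y = 10  [AC ∥ GB ∩ CB ∥ AG]
   → G = (8, 10)

B = (-2, 12)
G = (8, 10)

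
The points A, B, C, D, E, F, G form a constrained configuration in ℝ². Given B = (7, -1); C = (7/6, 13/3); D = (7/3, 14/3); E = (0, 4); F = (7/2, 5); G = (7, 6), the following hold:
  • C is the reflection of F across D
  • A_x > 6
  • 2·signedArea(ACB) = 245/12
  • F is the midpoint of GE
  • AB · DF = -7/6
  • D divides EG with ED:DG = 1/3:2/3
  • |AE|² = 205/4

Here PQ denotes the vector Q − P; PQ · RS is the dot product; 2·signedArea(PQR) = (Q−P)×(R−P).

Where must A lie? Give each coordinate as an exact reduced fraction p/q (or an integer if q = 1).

1. A_x = 7  [AB · DF = -7/6 ∩ 2·signedArea(ACB) = 245/12]
2. A_y = 5/2  [AB · DF = -7/6 ∩ 2·signedArea(ACB) = 245/12]
   → A = (7, 5/2)

A = (7, 5/2)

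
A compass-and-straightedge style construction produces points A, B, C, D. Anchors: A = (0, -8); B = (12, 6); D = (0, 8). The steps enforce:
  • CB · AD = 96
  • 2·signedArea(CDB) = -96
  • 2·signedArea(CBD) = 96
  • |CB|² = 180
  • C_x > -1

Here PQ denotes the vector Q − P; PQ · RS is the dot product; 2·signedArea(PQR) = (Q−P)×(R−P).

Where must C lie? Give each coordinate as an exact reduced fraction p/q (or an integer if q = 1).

1. C_x = 0  [2·signedArea(CBD) = 96 ∩ CB · AD = 96]
2. C_y = 0  [2·signedArea(CBD) = 96 ∩ CB · AD = 96]
   → C = (0, 0)

C = (0, 0)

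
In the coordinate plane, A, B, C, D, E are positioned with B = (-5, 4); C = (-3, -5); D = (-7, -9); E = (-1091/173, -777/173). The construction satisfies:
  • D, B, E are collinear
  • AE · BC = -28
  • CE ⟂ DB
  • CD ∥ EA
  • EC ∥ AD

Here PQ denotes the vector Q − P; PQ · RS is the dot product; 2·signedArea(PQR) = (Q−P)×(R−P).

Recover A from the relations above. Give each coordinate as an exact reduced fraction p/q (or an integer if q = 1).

1. A_x = -1783/173  [EC ∥ AD ∩ CD ∥ EA]
2. A_y = -1469/173  [EC ∥ AD ∩ CD ∥ EA]
   → A = (-1783/173, -1469/173)

A = (-1783/173, -1469/173)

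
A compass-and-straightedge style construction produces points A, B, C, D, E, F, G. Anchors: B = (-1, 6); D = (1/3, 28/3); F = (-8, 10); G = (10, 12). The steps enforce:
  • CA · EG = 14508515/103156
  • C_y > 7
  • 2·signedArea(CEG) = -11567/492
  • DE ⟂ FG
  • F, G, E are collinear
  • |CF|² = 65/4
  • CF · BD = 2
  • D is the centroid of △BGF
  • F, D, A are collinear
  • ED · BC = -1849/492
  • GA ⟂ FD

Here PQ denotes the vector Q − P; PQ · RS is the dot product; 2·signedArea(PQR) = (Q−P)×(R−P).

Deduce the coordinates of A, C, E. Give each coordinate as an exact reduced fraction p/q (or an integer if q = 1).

1. A_x = 6118/629  [F, D, A are collinear ∩ GA ⟂ FD]
2. A_y = 5398/629  [F, D, A are collinear ∩ GA ⟂ FD]
   → A = (6118/629, 5398/629)
3. E_x = 13/82  [F, G, E are collinear ∩ DE ⟂ FG]
4. E_y = 2683/246  [F, G, E are collinear ∩ DE ⟂ FG]
   → E = (13/82, 2683/246)
5. C_x = -9/2  [2·signedArea(CEG) = -11567/492 ∩ CF · BD = 2]
6. C_y = 8  [2·signedArea(CEG) = -11567/492 ∩ CF · BD = 2]
   → C = (-9/2, 8)

A = (6118/629, 5398/629)
C = (-9/2, 8)
E = (13/82, 2683/246)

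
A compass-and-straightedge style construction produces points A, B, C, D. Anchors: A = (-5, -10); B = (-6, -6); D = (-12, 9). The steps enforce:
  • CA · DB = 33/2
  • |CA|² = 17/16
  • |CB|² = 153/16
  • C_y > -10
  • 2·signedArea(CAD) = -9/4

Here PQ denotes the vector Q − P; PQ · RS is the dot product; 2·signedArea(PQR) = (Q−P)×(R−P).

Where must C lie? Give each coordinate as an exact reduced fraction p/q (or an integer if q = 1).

C = (-21/4, -9)

1. C_x = -21/4  [CA · DB = 33/2 ∩ 2·signedArea(CAD) = -9/4]
2. C_y = -9  [CA · DB = 33/2 ∩ 2·signedArea(CAD) = -9/4]
   → C = (-21/4, -9)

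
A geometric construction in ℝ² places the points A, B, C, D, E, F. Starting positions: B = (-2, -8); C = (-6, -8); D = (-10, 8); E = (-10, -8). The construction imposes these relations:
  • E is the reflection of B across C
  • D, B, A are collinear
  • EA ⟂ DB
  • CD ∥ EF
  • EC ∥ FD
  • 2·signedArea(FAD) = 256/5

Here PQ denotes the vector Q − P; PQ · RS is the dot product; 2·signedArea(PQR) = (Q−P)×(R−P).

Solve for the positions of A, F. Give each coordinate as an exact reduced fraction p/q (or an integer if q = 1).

A = (-18/5, -24/5)
F = (-14, 8)

1. A_x = -18/5  [D, B, A are collinear ∩ EA ⟂ DB]
2. A_y = -24/5  [D, B, A are collinear ∩ EA ⟂ DB]
   → A = (-18/5, -24/5)
3. F_x = -14  [EC ∥ FD ∩ CD ∥ EF]
4. F_y = 8  [EC ∥ FD ∩ CD ∥ EF]
   → F = (-14, 8)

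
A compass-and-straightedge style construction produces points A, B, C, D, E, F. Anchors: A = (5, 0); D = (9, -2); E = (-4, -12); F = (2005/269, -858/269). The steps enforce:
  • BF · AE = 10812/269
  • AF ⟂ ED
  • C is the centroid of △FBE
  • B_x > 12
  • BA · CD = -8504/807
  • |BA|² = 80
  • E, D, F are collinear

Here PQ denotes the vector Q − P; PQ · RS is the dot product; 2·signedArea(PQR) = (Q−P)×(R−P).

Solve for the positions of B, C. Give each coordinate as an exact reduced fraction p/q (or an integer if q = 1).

B = (13, -4)
C = (4426/807, -5162/807)

1. B_x = 13  [line 9·x + 12·y + -69 = 0 ∩ |BA|² = 80]
2. B_y = -4  [line 9·x + 12·y + -69 = 0 ∩ |BA|² = 80]
   → B = (13, -4)
3. C_x = 4426/807  [BA · CD = -8504/807 ∩ C is the centroid of △FBE]
4. C_y = -5162/807  [BA · CD = -8504/807 ∩ C is the centroid of △FBE]
   → C = (4426/807, -5162/807)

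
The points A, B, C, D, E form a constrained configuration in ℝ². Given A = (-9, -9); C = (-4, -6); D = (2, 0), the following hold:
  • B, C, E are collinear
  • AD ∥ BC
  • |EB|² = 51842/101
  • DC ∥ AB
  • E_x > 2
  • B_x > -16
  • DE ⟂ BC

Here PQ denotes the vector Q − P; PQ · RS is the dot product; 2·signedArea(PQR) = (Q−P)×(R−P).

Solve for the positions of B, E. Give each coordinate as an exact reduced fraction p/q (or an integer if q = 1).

B = (-15, -15)
E = (256/101, -66/101)

1. B_x = -15  [AD ∥ BC ∩ DC ∥ AB]
2. B_y = -15  [AD ∥ BC ∩ DC ∥ AB]
   → B = (-15, -15)
3. E_x = 256/101  [B, C, E are collinear ∩ DE ⟂ BC]
4. E_y = -66/101  [B, C, E are collinear ∩ DE ⟂ BC]
   → E = (256/101, -66/101)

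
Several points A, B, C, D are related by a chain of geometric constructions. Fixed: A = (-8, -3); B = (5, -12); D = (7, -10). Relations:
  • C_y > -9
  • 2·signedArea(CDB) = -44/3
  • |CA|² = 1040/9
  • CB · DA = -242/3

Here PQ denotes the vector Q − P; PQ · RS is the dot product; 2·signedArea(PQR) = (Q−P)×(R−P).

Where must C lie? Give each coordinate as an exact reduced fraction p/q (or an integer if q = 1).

1. C_x = 4/3  [2·signedArea(CDB) = -44/3 ∩ CB · DA = -242/3]
2. C_y = -25/3  [2·signedArea(CDB) = -44/3 ∩ CB · DA = -242/3]
   → C = (4/3, -25/3)

C = (4/3, -25/3)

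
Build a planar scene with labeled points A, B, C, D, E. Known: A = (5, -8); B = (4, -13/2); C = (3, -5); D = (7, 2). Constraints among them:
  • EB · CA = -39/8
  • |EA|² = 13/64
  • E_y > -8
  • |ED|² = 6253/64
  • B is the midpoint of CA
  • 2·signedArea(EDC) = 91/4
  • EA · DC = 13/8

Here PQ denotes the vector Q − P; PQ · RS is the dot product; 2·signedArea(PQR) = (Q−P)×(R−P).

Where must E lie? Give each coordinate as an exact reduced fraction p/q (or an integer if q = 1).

1. E_x = 19/4  [EB · CA = -39/8 ∩ EA · DC = 13/8]
2. E_y = -61/8  [EB · CA = -39/8 ∩ EA · DC = 13/8]
   → E = (19/4, -61/8)

E = (19/4, -61/8)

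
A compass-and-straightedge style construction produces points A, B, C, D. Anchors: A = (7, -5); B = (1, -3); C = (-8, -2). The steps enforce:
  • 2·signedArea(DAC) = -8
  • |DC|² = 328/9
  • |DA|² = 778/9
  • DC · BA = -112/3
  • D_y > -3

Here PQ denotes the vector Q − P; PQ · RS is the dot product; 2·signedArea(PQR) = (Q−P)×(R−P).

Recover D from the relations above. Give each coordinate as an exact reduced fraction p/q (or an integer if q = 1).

1. D_x = -2  [2·signedArea(DAC) = -8 ∩ DC · BA = -112/3]
2. D_y = -8/3  [2·signedArea(DAC) = -8 ∩ DC · BA = -112/3]
   → D = (-2, -8/3)

D = (-2, -8/3)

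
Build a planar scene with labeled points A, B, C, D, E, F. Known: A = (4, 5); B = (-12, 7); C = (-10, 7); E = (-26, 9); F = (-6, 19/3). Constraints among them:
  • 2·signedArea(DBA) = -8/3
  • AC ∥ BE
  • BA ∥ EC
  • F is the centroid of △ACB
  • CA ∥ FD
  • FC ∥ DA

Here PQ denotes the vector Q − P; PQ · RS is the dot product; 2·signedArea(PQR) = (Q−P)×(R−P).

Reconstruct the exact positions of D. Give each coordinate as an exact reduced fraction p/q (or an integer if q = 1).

1. D_x = 8  [FC ∥ DA ∩ CA ∥ FD]
2. D_y = 13/3  [FC ∥ DA ∩ CA ∥ FD]
   → D = (8, 13/3)

D = (8, 13/3)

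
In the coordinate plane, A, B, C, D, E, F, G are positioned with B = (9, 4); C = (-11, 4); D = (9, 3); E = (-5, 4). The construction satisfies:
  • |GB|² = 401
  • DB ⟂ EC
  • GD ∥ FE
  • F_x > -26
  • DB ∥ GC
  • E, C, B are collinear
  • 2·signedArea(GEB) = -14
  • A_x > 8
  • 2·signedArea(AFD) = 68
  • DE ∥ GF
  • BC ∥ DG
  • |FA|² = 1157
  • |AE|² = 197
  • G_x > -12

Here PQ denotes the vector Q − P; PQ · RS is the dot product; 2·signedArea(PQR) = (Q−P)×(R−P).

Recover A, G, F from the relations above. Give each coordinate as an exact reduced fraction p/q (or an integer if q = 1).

1. G_x = -11  [DB ∥ GC ∩ BC ∥ DG]
2. G_y = 3  [DB ∥ GC ∩ BC ∥ DG]
   → G = (-11, 3)
3. F_x = -25  [GD ∥ FE ∩ DE ∥ GF]
4. F_y = 4  [GD ∥ FE ∩ DE ∥ GF]
   → F = (-25, 4)
5. A_x = 9  [line 1·x + 34·y + -179 = 0 ∩ |AE|² = 197]
6. A_y = 5  [line 1·x + 34·y + -179 = 0 ∩ |AE|² = 197]
   → A = (9, 5)

A = (9, 5)
F = (-25, 4)
G = (-11, 3)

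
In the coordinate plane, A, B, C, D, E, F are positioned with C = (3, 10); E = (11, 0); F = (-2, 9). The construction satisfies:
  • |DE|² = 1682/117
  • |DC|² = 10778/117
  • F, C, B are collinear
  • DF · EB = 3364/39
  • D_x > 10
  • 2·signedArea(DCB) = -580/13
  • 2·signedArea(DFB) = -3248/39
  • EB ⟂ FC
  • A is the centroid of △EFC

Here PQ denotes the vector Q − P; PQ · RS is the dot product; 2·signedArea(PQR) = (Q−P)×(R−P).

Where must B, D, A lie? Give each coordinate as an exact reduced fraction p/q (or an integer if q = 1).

A = (4, 19/3)
B = (114/13, 145/13)
D = (400/39, 145/39)

1. B_x = 114/13  [F, C, B are collinear ∩ EB ⟂ FC]
2. B_y = 145/13  [F, C, B are collinear ∩ EB ⟂ FC]
   → B = (114/13, 145/13)
3. D_x = 400/39  [line 29/13·x + -145/13·y + 725/39 = 0 ∩ |DC|² = 10778/117]
4. D_y = 145/39  [line 29/13·x + -145/13·y + 725/39 = 0 ∩ |DC|² = 10778/117]
   → D = (400/39, 145/39)
5. A_x = 4  [A is the centroid of △EFC]
6. A_y = 19/3  [A is the centroid of △EFC]
   → A = (4, 19/3)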